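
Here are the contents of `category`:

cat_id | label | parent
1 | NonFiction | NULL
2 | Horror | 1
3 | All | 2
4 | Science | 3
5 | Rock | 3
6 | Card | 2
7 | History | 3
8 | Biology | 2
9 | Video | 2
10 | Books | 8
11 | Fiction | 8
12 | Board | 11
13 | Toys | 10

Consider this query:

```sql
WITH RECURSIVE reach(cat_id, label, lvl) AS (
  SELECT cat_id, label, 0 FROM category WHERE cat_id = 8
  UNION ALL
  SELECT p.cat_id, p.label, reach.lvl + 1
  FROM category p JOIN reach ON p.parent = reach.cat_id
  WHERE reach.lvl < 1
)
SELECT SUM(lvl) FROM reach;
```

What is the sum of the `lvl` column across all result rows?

2

Base: cat_id=8 (Biology) at lvl 0.
Iteration 1: rows with parent in {8} -> Books (id 10, lvl 1), Fiction (id 11, lvl 1).
Iteration 2: lvl < 1 fails for all current rows; recursion stops.
SUM(lvl) = 0 + 1 + 1 = 2.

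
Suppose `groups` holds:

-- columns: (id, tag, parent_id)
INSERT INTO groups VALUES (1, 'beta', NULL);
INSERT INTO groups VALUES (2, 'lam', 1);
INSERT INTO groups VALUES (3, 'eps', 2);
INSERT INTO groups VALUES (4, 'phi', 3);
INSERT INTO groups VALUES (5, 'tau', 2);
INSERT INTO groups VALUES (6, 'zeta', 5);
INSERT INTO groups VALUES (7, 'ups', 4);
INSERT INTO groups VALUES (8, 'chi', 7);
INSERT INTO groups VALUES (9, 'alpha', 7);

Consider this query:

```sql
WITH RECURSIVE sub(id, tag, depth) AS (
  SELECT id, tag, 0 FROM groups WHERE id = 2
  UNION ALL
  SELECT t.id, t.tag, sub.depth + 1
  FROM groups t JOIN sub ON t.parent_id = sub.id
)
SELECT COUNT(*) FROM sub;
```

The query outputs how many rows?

8

Base: id=2 (lam) at depth 0.
Iteration 1: rows with parent_id in {2} -> eps (id 3, depth 1), tau (id 5, depth 1).
Iteration 2: rows with parent_id in {3,5} -> phi (id 4, depth 2), zeta (id 6, depth 2).
Iteration 3: rows with parent_id in {4,6} -> ups (id 7, depth 3).
Iteration 4: rows with parent_id in {7} -> chi (id 8, depth 4), alpha (id 9, depth 4).
Iteration 5: no rows with parent_id in {8,9}; recursion stops.
Total rows emitted: 8.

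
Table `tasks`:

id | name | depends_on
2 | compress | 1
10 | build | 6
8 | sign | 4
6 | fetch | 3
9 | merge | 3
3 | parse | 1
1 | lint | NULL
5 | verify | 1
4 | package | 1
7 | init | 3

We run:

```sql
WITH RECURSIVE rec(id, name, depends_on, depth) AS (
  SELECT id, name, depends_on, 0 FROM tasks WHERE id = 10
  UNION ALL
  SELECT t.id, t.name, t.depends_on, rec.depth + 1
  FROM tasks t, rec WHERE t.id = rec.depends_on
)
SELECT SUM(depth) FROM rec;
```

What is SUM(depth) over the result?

6

Base: id=10 (build), depends_on=6, depth 0.
Iteration 1: join on id=6 -> fetch (id 6, depends_on=3, depth 1).
Iteration 2: join on id=3 -> parse (id 3, depends_on=1, depth 2).
Iteration 3: join on id=1 -> lint (id 1, depends_on=NULL, depth 3).
Iteration 4: depends_on is NULL; no match; recursion stops.
SUM(depth) = 0 + 1 + 2 + 3 = 6.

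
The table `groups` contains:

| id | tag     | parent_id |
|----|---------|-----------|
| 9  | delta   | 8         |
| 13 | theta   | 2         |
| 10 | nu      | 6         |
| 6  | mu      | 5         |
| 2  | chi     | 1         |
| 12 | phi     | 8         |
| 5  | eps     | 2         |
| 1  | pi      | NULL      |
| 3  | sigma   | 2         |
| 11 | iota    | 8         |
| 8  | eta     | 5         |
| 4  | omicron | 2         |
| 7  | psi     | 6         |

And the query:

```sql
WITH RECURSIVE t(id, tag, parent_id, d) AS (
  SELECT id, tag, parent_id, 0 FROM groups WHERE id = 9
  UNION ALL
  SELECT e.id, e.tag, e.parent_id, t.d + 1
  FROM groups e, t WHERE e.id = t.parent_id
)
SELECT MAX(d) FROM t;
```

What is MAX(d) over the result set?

4

Base: id=9 (delta), parent_id=8, d 0.
Iteration 1: join on id=8 -> eta (id 8, parent_id=5, d 1).
Iteration 2: join on id=5 -> eps (id 5, parent_id=2, d 2).
Iteration 3: join on id=2 -> chi (id 2, parent_id=1, d 3).
Iteration 4: join on id=1 -> pi (id 1, parent_id=NULL, d 4).
Iteration 5: parent_id is NULL; no match; recursion stops.
d values: 0, 1, 2, 3, 4; the maximum is 4.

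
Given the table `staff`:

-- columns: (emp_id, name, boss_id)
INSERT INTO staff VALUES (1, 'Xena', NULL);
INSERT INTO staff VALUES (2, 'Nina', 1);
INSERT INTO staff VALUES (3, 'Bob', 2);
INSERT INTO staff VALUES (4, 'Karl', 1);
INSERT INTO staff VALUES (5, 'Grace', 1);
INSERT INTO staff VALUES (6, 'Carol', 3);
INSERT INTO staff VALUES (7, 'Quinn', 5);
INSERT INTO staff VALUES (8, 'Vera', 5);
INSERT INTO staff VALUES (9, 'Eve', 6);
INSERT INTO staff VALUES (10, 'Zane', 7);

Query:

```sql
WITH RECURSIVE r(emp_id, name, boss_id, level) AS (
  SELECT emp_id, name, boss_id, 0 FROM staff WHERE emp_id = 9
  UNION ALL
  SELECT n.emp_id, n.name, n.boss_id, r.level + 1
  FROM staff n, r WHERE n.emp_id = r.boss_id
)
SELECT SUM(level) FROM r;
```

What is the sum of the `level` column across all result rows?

Base: emp_id=9 (Eve), boss_id=6, level 0.
Iteration 1: join on emp_id=6 -> Carol (id 6, boss_id=3, level 1).
Iteration 2: join on emp_id=3 -> Bob (id 3, boss_id=2, level 2).
Iteration 3: join on emp_id=2 -> Nina (id 2, boss_id=1, level 3).
Iteration 4: join on emp_id=1 -> Xena (id 1, boss_id=NULL, level 4).
Iteration 5: boss_id is NULL; no match; recursion stops.
SUM(level) = 0 + 1 + 2 + 3 + 4 = 10.

10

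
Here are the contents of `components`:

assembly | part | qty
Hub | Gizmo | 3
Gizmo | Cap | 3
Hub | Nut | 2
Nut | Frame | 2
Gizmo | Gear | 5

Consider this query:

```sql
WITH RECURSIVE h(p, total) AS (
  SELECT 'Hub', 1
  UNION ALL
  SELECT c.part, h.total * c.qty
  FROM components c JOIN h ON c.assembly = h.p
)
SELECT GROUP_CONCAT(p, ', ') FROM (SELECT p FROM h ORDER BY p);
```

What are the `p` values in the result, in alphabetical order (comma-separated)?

Cap, Frame, Gear, Gizmo, Hub, Nut

Base: (Hub, total=1).
Iteration 1: components of {Hub} -> Gizmo = 1*3 = 3, Nut = 1*2 = 2.
Iteration 2: components of {Gizmo,Nut} -> Cap = 3*3 = 9, Frame = 2*2 = 4, Gear = 3*5 = 15.
Iteration 3: no further components; recursion stops.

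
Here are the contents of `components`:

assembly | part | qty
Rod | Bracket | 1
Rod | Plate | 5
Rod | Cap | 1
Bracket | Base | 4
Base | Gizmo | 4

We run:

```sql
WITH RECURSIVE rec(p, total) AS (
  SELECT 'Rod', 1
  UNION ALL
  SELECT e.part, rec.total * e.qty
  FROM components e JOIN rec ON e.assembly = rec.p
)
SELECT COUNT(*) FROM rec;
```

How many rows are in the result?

6

Base: (Rod, total=1).
Iteration 1: components of {Rod} -> Bracket = 1*1 = 1, Cap = 1*1 = 1, Plate = 1*5 = 5.
Iteration 2: components of {Bracket,Cap,Plate} -> Base = 1*4 = 4.
Iteration 3: components of {Base} -> Gizmo = 4*4 = 16.
Iteration 4: no further components; recursion stops.
Total rows emitted: 6.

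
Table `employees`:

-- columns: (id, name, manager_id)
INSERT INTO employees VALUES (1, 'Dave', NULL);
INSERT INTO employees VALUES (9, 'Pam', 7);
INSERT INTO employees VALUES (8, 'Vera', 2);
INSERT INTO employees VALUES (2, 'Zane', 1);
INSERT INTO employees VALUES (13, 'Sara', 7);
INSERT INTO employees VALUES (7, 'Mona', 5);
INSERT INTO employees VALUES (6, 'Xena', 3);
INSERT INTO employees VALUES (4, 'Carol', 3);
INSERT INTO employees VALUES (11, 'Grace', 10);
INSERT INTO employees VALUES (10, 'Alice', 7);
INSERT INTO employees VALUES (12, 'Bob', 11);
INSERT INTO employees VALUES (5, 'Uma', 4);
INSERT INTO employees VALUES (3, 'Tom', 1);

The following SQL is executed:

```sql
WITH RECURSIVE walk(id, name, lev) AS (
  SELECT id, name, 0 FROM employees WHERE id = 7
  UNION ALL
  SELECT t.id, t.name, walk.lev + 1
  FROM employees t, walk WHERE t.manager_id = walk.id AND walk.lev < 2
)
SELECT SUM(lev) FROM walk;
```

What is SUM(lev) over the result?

5

Base: id=7 (Mona) at lev 0.
Iteration 1: rows with manager_id in {7} -> Pam (id 9, lev 1), Alice (id 10, lev 1), Sara (id 13, lev 1).
Iteration 2: rows with manager_id in {9,10,13} -> Grace (id 11, lev 2).
Iteration 3: lev < 2 fails for all current rows; recursion stops.
SUM(lev) = 0 + 1 + 1 + 1 + 2 = 5.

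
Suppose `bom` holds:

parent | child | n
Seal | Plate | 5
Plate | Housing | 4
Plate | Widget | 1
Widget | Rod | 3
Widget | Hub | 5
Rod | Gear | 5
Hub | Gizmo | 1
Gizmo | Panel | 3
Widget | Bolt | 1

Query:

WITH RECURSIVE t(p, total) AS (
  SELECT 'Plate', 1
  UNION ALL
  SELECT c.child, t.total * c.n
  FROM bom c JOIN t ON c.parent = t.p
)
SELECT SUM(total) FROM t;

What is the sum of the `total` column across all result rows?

50

Base: (Plate, total=1).
Iteration 1: components of {Plate} -> Housing = 1*4 = 4, Widget = 1*1 = 1.
Iteration 2: components of {Housing,Widget} -> Bolt = 1*1 = 1, Hub = 1*5 = 5, Rod = 1*3 = 3.
Iteration 3: components of {Bolt,Hub,Rod} -> Gear = 3*5 = 15, Gizmo = 5*1 = 5.
Iteration 4: components of {Gear,Gizmo} -> Panel = 5*3 = 15.
Iteration 5: no further components; recursion stops.
SUM(total) = 1 + 4 + 1 + 3 + 5 + 1 + 15 + 5 + 15 = 50.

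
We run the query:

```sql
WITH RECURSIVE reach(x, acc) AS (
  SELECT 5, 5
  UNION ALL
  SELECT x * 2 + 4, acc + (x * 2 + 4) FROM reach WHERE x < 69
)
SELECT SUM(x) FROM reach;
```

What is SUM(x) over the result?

Base: x=5, acc=5.
Iteration 1: 5 < 69 holds -> x = 5 * 2 + 4 = 14, acc = 5 + 14 = 19.
Iteration 2: 14 < 69 holds -> x = 14 * 2 + 4 = 32, acc = 19 + 32 = 51.
Iteration 3: 32 < 69 holds -> x = 32 * 2 + 4 = 68, acc = 51 + 68 = 119.
Iteration 4: 68 < 69 holds -> x = 68 * 2 + 4 = 140, acc = 119 + 140 = 259.
Iteration 5: 140 < 69 fails; recursion stops.
SUM(x) = 5 + 14 + 32 + 68 + 140 = 259.

259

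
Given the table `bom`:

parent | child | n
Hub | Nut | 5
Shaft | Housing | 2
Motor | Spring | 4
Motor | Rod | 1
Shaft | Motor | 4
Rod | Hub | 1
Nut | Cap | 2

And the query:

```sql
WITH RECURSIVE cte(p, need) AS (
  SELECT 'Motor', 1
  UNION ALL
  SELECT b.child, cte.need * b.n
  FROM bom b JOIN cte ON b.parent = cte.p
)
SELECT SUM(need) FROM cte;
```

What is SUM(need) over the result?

Base: (Motor, need=1).
Iteration 1: components of {Motor} -> Rod = 1*1 = 1, Spring = 1*4 = 4.
Iteration 2: components of {Rod,Spring} -> Hub = 1*1 = 1.
Iteration 3: components of {Hub} -> Nut = 1*5 = 5.
Iteration 4: components of {Nut} -> Cap = 5*2 = 10.
Iteration 5: no further components; recursion stops.
SUM(need) = 1 + 1 + 4 + 1 + 5 + 10 = 22.

22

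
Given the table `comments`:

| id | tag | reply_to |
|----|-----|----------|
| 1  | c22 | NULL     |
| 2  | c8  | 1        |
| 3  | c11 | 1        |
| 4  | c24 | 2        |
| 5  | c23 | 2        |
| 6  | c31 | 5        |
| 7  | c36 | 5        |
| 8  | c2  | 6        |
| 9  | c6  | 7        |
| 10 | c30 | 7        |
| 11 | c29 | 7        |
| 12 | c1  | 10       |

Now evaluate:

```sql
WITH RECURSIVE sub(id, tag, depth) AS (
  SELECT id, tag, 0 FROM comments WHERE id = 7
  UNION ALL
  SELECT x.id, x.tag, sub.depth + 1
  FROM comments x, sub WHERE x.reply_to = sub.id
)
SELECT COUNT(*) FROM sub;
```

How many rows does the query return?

Base: id=7 (c36) at depth 0.
Iteration 1: rows with reply_to in {7} -> c6 (id 9, depth 1), c30 (id 10, depth 1), c29 (id 11, depth 1).
Iteration 2: rows with reply_to in {9,10,11} -> c1 (id 12, depth 2).
Iteration 3: no rows with reply_to in {12}; recursion stops.
Total rows emitted: 5.

5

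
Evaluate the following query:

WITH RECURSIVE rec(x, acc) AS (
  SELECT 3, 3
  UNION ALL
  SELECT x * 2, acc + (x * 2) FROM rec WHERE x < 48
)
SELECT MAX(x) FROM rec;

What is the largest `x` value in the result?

48

Base: x=3, acc=3.
Iteration 1: 3 < 48 holds -> x = 3 * 2 = 6, acc = 3 + 6 = 9.
Iteration 2: 6 < 48 holds -> x = 6 * 2 = 12, acc = 9 + 12 = 21.
Iteration 3: 12 < 48 holds -> x = 12 * 2 = 24, acc = 21 + 24 = 45.
Iteration 4: 24 < 48 holds -> x = 24 * 2 = 48, acc = 45 + 48 = 93.
Iteration 5: 48 < 48 fails; recursion stops.
x values: 3, 6, 12, 24, 48; the maximum is 48.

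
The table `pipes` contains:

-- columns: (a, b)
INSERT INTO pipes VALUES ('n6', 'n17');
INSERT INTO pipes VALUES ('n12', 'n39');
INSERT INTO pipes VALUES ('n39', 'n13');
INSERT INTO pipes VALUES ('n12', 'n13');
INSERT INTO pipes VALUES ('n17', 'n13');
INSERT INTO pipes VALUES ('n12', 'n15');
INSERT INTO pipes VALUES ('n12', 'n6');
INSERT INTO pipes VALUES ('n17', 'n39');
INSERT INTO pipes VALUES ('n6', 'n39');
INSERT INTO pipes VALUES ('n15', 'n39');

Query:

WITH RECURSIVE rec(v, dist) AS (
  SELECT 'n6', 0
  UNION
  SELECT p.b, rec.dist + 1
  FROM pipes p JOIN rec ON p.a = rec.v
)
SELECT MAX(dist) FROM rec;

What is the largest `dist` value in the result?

3

Base: (n6, dist=0).
Iteration 1: edges from {n6} -> (n17, dist=1), (n39, dist=1).
Iteration 2: edges from {n17,n39} -> (n13, dist=2), (n39, dist=2). [UNION drops 1 duplicate row(s)]
Iteration 3: edges from {n13,n39} -> (n13, dist=3).
Iteration 4: no outgoing edges from {n13}; recursion stops.
dist values: 0, 1, 1, 2, 2, 3; the maximum is 3.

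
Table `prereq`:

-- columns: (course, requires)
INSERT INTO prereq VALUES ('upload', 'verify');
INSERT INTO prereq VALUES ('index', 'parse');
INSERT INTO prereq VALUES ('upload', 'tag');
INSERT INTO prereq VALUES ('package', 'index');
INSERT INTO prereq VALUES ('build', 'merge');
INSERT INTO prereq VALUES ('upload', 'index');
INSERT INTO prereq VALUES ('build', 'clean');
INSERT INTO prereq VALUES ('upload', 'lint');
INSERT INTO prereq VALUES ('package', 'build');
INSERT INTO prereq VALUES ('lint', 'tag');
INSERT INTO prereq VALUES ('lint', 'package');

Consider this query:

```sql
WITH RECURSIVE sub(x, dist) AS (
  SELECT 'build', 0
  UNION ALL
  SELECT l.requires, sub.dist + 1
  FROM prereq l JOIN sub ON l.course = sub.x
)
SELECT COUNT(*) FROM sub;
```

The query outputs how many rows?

Base: (build, dist=0).
Iteration 1: edges from {build} -> (clean, dist=1), (merge, dist=1).
Iteration 2: no outgoing edges from {clean,merge}; recursion stops.
Total rows emitted: 3.

3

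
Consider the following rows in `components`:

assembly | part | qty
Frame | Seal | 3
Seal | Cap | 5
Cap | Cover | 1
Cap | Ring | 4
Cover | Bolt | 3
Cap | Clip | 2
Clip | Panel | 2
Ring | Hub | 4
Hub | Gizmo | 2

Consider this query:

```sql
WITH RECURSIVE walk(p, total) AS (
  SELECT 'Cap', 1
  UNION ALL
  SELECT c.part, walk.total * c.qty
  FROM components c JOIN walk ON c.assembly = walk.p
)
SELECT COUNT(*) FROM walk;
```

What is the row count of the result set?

8

Base: (Cap, total=1).
Iteration 1: components of {Cap} -> Clip = 1*2 = 2, Cover = 1*1 = 1, Ring = 1*4 = 4.
Iteration 2: components of {Clip,Cover,Ring} -> Bolt = 1*3 = 3, Hub = 4*4 = 16, Panel = 2*2 = 4.
Iteration 3: components of {Bolt,Hub,Panel} -> Gizmo = 16*2 = 32.
Iteration 4: no further components; recursion stops.
Total rows emitted: 8.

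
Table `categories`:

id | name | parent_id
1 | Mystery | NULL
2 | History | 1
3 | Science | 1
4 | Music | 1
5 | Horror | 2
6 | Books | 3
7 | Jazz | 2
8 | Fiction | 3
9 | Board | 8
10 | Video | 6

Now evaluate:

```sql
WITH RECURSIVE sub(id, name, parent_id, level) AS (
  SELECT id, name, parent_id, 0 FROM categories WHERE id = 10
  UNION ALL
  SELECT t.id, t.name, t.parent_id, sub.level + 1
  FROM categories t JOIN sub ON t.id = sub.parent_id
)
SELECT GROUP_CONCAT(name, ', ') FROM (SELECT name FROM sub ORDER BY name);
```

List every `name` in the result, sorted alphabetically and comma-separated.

Base: id=10 (Video), parent_id=6, level 0.
Iteration 1: join on id=6 -> Books (id 6, parent_id=3, level 1).
Iteration 2: join on id=3 -> Science (id 3, parent_id=1, level 2).
Iteration 3: join on id=1 -> Mystery (id 1, parent_id=NULL, level 3).
Iteration 4: parent_id is NULL; no match; recursion stops.

Books, Mystery, Science, Video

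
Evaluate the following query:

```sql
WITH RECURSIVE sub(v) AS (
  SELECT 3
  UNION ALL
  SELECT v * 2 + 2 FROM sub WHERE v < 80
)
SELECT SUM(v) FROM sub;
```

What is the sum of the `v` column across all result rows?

Base: v=3.
Iteration 1: 3 < 80 holds -> v = 3 * 2 + 2 = 8.
Iteration 2: 8 < 80 holds -> v = 8 * 2 + 2 = 18.
Iteration 3: 18 < 80 holds -> v = 18 * 2 + 2 = 38.
Iteration 4: 38 < 80 holds -> v = 38 * 2 + 2 = 78.
Iteration 5: 78 < 80 holds -> v = 78 * 2 + 2 = 158.
Iteration 6: 158 < 80 fails; recursion stops.
SUM(v) = 3 + 8 + 18 + 38 + 78 + 158 = 303.

303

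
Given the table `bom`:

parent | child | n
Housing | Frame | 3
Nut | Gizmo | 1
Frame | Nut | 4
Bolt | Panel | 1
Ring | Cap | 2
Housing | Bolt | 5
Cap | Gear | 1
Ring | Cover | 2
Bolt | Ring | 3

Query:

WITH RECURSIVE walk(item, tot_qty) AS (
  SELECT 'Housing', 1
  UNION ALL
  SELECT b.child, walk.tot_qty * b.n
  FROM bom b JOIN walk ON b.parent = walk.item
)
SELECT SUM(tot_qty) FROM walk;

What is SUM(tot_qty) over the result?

143

Base: (Housing, tot_qty=1).
Iteration 1: components of {Housing} -> Bolt = 1*5 = 5, Frame = 1*3 = 3.
Iteration 2: components of {Bolt,Frame} -> Nut = 3*4 = 12, Panel = 5*1 = 5, Ring = 5*3 = 15.
Iteration 3: components of {Nut,Panel,Ring} -> Cap = 15*2 = 30, Cover = 15*2 = 30, Gizmo = 12*1 = 12.
Iteration 4: components of {Cap,Cover,Gizmo} -> Gear = 30*1 = 30.
Iteration 5: no further components; recursion stops.
SUM(tot_qty) = 1 + 5 + 3 + 5 + 15 + 12 + 30 + 30 + 12 + 30 = 143.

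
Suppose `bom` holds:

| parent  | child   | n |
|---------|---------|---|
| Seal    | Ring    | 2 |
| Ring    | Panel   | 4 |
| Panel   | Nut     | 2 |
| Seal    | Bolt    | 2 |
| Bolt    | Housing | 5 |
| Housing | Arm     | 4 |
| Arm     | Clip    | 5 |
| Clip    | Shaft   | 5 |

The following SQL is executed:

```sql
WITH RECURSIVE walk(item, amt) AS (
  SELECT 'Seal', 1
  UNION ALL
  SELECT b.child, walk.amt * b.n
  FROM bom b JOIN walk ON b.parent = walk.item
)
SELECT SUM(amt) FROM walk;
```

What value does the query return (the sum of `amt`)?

Base: (Seal, amt=1).
Iteration 1: components of {Seal} -> Bolt = 1*2 = 2, Ring = 1*2 = 2.
Iteration 2: components of {Bolt,Ring} -> Housing = 2*5 = 10, Panel = 2*4 = 8.
Iteration 3: components of {Housing,Panel} -> Arm = 10*4 = 40, Nut = 8*2 = 16.
Iteration 4: components of {Arm,Nut} -> Clip = 40*5 = 200.
Iteration 5: components of {Clip} -> Shaft = 200*5 = 1000.
Iteration 6: no further components; recursion stops.
SUM(amt) = 1 + 2 + 2 + 8 + 10 + 16 + 40 + 200 + 1000 = 1279.

1279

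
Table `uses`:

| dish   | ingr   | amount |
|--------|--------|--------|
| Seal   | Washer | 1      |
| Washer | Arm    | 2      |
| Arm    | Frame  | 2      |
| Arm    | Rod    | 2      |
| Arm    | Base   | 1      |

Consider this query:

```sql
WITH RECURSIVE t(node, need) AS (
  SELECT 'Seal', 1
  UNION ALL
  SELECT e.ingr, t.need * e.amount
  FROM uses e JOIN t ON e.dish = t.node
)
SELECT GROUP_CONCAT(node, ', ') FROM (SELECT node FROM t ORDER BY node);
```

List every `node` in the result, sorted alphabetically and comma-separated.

Base: (Seal, need=1).
Iteration 1: components of {Seal} -> Washer = 1*1 = 1.
Iteration 2: components of {Washer} -> Arm = 1*2 = 2.
Iteration 3: components of {Arm} -> Base = 2*1 = 2, Frame = 2*2 = 4, Rod = 2*2 = 4.
Iteration 4: no further components; recursion stops.

Arm, Base, Frame, Rod, Seal, Washer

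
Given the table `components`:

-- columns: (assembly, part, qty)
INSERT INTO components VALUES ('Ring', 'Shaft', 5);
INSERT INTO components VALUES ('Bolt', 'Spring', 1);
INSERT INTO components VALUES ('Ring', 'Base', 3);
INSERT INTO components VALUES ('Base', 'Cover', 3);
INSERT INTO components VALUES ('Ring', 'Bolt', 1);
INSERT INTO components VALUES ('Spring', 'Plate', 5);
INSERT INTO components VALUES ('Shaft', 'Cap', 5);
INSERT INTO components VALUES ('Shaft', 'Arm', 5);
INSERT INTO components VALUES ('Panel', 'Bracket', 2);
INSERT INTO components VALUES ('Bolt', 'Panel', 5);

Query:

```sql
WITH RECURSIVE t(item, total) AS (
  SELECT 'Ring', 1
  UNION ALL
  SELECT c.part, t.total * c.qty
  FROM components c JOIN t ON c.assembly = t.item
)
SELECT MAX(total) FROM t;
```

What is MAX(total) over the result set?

25

Base: (Ring, total=1).
Iteration 1: components of {Ring} -> Base = 1*3 = 3, Bolt = 1*1 = 1, Shaft = 1*5 = 5.
Iteration 2: components of {Base,Bolt,Shaft} -> Arm = 5*5 = 25, Cap = 5*5 = 25, Cover = 3*3 = 9, Panel = 1*5 = 5, Spring = 1*1 = 1.
Iteration 3: components of {Arm,Cap,Cover,Panel,Spring} -> Bracket = 5*2 = 10, Plate = 1*5 = 5.
Iteration 4: no further components; recursion stops.
total values: 1, 5, 1, 3, 25, 25, 5, 1, 9, 10, 5; the maximum is 25.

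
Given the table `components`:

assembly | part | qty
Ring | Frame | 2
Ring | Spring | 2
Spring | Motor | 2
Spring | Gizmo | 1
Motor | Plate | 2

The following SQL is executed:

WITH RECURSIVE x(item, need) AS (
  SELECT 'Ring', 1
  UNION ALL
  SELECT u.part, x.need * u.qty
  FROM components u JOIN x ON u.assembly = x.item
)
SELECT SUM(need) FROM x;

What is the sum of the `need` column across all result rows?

Base: (Ring, need=1).
Iteration 1: components of {Ring} -> Frame = 1*2 = 2, Spring = 1*2 = 2.
Iteration 2: components of {Frame,Spring} -> Gizmo = 2*1 = 2, Motor = 2*2 = 4.
Iteration 3: components of {Gizmo,Motor} -> Plate = 4*2 = 8.
Iteration 4: no further components; recursion stops.
SUM(need) = 1 + 2 + 2 + 4 + 2 + 8 = 19.

19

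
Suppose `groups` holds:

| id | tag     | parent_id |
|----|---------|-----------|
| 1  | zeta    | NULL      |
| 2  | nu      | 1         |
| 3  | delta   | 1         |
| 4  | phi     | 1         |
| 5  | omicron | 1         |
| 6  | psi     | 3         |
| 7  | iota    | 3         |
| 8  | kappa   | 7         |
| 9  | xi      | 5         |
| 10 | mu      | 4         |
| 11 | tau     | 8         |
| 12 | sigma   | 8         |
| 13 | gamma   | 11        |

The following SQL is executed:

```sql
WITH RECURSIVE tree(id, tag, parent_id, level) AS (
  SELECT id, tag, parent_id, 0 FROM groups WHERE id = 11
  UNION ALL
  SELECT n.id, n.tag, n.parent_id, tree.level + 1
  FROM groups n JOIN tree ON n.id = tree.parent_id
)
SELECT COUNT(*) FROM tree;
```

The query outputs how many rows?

5

Base: id=11 (tau), parent_id=8, level 0.
Iteration 1: join on id=8 -> kappa (id 8, parent_id=7, level 1).
Iteration 2: join on id=7 -> iota (id 7, parent_id=3, level 2).
Iteration 3: join on id=3 -> delta (id 3, parent_id=1, level 3).
Iteration 4: join on id=1 -> zeta (id 1, parent_id=NULL, level 4).
Iteration 5: parent_id is NULL; no match; recursion stops.
Total rows emitted: 5.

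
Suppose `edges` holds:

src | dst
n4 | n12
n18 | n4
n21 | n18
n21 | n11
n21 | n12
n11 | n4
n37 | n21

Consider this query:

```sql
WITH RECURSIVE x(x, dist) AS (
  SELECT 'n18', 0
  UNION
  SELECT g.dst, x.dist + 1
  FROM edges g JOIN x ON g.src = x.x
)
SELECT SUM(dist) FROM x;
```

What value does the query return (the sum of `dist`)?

Base: (n18, dist=0).
Iteration 1: edges from {n18} -> (n4, dist=1).
Iteration 2: edges from {n4} -> (n12, dist=2).
Iteration 3: no outgoing edges from {n12}; recursion stops.
SUM(dist) = 0 + 1 + 2 = 3.

3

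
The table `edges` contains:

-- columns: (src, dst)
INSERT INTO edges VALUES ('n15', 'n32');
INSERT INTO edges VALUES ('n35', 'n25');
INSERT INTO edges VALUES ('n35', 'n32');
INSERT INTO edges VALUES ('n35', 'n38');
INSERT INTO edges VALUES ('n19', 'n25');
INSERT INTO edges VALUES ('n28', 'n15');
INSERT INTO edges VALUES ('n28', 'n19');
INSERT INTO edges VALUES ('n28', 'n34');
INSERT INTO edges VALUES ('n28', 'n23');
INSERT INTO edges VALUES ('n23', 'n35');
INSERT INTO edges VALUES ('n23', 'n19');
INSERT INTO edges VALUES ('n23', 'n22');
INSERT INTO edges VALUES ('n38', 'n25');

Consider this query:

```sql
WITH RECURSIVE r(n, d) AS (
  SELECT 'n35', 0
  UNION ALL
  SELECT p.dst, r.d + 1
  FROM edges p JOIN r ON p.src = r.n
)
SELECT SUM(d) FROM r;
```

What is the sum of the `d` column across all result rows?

5

Base: (n35, d=0).
Iteration 1: edges from {n35} -> (n25, d=1), (n32, d=1), (n38, d=1).
Iteration 2: edges from {n25,n32,n38} -> (n25, d=2).
Iteration 3: no outgoing edges from {n25}; recursion stops.
SUM(d) = 0 + 1 + 1 + 1 + 2 = 5.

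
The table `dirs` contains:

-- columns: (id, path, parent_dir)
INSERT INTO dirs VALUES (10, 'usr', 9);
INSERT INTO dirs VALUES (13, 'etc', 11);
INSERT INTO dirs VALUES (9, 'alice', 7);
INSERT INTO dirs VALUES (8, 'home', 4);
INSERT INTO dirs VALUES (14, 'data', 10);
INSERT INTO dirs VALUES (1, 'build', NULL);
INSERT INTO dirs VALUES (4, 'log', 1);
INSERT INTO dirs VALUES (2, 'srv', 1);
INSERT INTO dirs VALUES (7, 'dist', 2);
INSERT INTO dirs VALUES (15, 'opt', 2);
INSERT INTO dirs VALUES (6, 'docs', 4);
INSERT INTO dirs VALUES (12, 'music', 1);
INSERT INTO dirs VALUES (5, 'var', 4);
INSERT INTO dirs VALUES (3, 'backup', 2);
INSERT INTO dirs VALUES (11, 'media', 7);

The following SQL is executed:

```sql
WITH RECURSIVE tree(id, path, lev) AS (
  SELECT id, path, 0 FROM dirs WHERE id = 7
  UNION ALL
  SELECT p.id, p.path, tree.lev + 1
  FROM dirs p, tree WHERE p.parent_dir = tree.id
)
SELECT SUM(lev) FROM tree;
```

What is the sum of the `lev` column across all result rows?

9

Base: id=7 (dist) at lev 0.
Iteration 1: rows with parent_dir in {7} -> alice (id 9, lev 1), media (id 11, lev 1).
Iteration 2: rows with parent_dir in {9,11} -> usr (id 10, lev 2), etc (id 13, lev 2).
Iteration 3: rows with parent_dir in {10,13} -> data (id 14, lev 3).
Iteration 4: no rows with parent_dir in {14}; recursion stops.
SUM(lev) = 0 + 1 + 1 + 2 + 2 + 3 = 9.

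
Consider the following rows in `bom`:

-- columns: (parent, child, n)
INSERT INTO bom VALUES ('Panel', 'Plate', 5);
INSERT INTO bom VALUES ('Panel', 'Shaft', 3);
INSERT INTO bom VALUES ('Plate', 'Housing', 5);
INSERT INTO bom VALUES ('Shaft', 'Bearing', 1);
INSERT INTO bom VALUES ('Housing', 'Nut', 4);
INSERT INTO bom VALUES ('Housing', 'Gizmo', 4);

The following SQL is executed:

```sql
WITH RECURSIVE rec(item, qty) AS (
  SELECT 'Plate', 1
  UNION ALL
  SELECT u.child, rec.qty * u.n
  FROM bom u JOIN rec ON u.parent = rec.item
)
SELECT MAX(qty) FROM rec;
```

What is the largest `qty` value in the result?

20

Base: (Plate, qty=1).
Iteration 1: components of {Plate} -> Housing = 1*5 = 5.
Iteration 2: components of {Housing} -> Gizmo = 5*4 = 20, Nut = 5*4 = 20.
Iteration 3: no further components; recursion stops.
qty values: 1, 5, 20, 20; the maximum is 20.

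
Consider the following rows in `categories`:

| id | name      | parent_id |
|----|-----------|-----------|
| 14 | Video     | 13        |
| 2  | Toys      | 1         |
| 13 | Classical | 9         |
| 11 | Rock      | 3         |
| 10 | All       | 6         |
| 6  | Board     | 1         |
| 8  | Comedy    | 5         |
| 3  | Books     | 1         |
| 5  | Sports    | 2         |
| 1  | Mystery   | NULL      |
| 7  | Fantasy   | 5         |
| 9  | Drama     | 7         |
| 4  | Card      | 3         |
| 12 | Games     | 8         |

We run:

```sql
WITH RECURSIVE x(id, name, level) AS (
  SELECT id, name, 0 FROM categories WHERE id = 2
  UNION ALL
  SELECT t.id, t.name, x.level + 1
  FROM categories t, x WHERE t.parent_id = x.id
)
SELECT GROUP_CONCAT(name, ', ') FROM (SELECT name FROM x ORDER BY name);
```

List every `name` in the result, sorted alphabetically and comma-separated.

Base: id=2 (Toys) at level 0.
Iteration 1: rows with parent_id in {2} -> Sports (id 5, level 1).
Iteration 2: rows with parent_id in {5} -> Fantasy (id 7, level 2), Comedy (id 8, level 2).
Iteration 3: rows with parent_id in {7,8} -> Drama (id 9, level 3), Games (id 12, level 3).
Iteration 4: rows with parent_id in {9,12} -> Classical (id 13, level 4).
Iteration 5: rows with parent_id in {13} -> Video (id 14, level 5).
Iteration 6: no rows with parent_id in {14}; recursion stops.

Classical, Comedy, Drama, Fantasy, Games, Sports, Toys, Video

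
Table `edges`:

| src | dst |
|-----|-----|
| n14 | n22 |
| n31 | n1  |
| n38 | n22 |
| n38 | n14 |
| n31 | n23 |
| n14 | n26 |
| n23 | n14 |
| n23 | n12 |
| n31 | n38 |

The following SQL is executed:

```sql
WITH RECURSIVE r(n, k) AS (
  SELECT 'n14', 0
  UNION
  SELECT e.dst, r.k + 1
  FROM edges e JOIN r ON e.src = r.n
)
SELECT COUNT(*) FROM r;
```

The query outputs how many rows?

3

Base: (n14, k=0).
Iteration 1: edges from {n14} -> (n22, k=1), (n26, k=1).
Iteration 2: no outgoing edges from {n22,n26}; recursion stops.
Total rows emitted: 3.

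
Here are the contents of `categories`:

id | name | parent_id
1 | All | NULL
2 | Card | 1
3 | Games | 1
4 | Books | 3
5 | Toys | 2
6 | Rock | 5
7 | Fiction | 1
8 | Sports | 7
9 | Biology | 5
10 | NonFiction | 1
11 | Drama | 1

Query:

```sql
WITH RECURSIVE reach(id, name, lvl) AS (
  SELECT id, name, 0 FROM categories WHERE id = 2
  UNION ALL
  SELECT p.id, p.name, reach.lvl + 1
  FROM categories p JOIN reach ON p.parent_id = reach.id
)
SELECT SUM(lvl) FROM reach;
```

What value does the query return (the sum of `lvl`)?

Base: id=2 (Card) at lvl 0.
Iteration 1: rows with parent_id in {2} -> Toys (id 5, lvl 1).
Iteration 2: rows with parent_id in {5} -> Rock (id 6, lvl 2), Biology (id 9, lvl 2).
Iteration 3: no rows with parent_id in {6,9}; recursion stops.
SUM(lvl) = 0 + 1 + 2 + 2 = 5.

5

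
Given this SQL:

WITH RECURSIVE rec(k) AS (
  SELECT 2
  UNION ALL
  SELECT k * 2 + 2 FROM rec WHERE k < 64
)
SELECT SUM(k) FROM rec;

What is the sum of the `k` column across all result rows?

Base: k=2.
Iteration 1: 2 < 64 holds -> k = 2 * 2 + 2 = 6.
Iteration 2: 6 < 64 holds -> k = 6 * 2 + 2 = 14.
Iteration 3: 14 < 64 holds -> k = 14 * 2 + 2 = 30.
Iteration 4: 30 < 64 holds -> k = 30 * 2 + 2 = 62.
Iteration 5: 62 < 64 holds -> k = 62 * 2 + 2 = 126.
Iteration 6: 126 < 64 fails; recursion stops.
SUM(k) = 2 + 6 + 14 + 30 + 62 + 126 = 240.

240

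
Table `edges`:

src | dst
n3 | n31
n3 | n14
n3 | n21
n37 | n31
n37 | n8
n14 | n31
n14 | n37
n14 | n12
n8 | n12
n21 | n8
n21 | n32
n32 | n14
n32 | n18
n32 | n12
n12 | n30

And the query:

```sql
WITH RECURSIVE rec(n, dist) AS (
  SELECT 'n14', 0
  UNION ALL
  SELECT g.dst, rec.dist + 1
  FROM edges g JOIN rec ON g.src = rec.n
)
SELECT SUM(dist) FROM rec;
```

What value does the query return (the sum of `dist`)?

Base: (n14, dist=0).
Iteration 1: edges from {n14} -> (n12, dist=1), (n31, dist=1), (n37, dist=1).
Iteration 2: edges from {n12,n31,n37} -> (n30, dist=2), (n31, dist=2), (n8, dist=2).
Iteration 3: edges from {n30,n31,n8} -> (n12, dist=3).
Iteration 4: edges from {n12} -> (n30, dist=4).
Iteration 5: no outgoing edges from {n30}; recursion stops.
SUM(dist) = 0 + 1 + 1 + 1 + 2 + 2 + 2 + 3 + 4 = 16.

16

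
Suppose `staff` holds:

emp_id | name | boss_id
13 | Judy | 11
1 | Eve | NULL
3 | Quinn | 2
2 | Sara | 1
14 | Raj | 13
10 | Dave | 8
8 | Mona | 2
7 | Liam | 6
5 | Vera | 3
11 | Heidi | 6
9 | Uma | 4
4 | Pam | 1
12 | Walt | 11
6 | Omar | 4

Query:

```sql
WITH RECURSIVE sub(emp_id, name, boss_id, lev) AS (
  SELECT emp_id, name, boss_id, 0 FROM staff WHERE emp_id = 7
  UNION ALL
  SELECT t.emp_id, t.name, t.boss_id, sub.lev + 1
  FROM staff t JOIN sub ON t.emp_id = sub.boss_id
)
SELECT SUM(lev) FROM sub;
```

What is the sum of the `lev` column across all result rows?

6

Base: emp_id=7 (Liam), boss_id=6, lev 0.
Iteration 1: join on emp_id=6 -> Omar (id 6, boss_id=4, lev 1).
Iteration 2: join on emp_id=4 -> Pam (id 4, boss_id=1, lev 2).
Iteration 3: join on emp_id=1 -> Eve (id 1, boss_id=NULL, lev 3).
Iteration 4: boss_id is NULL; no match; recursion stops.
SUM(lev) = 0 + 1 + 2 + 3 = 6.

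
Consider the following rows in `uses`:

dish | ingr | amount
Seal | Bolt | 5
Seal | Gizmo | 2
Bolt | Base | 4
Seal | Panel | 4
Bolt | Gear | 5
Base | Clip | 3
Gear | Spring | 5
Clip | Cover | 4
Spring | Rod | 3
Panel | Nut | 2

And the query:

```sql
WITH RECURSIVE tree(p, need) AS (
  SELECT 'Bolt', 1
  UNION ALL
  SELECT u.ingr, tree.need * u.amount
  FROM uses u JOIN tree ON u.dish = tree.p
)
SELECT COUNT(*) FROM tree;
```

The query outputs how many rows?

Base: (Bolt, need=1).
Iteration 1: components of {Bolt} -> Base = 1*4 = 4, Gear = 1*5 = 5.
Iteration 2: components of {Base,Gear} -> Clip = 4*3 = 12, Spring = 5*5 = 25.
Iteration 3: components of {Clip,Spring} -> Cover = 12*4 = 48, Rod = 25*3 = 75.
Iteration 4: no further components; recursion stops.
Total rows emitted: 7.

7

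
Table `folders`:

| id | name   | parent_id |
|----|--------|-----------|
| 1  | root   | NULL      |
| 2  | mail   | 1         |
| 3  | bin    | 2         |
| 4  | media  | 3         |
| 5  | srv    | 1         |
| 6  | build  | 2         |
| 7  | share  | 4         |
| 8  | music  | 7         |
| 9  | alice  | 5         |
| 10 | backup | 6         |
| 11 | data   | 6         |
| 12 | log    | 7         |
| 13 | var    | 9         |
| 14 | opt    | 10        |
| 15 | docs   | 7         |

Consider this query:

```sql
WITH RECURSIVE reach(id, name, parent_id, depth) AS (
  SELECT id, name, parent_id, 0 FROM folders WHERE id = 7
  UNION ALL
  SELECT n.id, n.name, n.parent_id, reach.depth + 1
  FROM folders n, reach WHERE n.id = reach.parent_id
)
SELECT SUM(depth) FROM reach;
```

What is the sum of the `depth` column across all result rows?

Base: id=7 (share), parent_id=4, depth 0.
Iteration 1: join on id=4 -> media (id 4, parent_id=3, depth 1).
Iteration 2: join on id=3 -> bin (id 3, parent_id=2, depth 2).
Iteration 3: join on id=2 -> mail (id 2, parent_id=1, depth 3).
Iteration 4: join on id=1 -> root (id 1, parent_id=NULL, depth 4).
Iteration 5: parent_id is NULL; no match; recursion stops.
SUM(depth) = 0 + 1 + 2 + 3 + 4 = 10.

10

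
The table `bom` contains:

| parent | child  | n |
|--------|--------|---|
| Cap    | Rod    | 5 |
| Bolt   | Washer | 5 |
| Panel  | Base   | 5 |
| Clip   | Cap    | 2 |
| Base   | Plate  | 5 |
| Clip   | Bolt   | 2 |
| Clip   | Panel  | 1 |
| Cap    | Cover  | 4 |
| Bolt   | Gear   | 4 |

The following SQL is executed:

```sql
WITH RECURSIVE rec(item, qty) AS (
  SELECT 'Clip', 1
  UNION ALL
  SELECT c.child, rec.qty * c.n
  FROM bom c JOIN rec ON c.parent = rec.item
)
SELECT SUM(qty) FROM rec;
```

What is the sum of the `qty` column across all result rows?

72

Base: (Clip, qty=1).
Iteration 1: components of {Clip} -> Bolt = 1*2 = 2, Cap = 1*2 = 2, Panel = 1*1 = 1.
Iteration 2: components of {Bolt,Cap,Panel} -> Base = 1*5 = 5, Cover = 2*4 = 8, Gear = 2*4 = 8, Rod = 2*5 = 10, Washer = 2*5 = 10.
Iteration 3: components of {Base,Cover,Gear,Rod,Washer} -> Plate = 5*5 = 25.
Iteration 4: no further components; recursion stops.
SUM(qty) = 1 + 2 + 1 + 2 + 10 + 8 + 5 + 10 + 8 + 25 = 72.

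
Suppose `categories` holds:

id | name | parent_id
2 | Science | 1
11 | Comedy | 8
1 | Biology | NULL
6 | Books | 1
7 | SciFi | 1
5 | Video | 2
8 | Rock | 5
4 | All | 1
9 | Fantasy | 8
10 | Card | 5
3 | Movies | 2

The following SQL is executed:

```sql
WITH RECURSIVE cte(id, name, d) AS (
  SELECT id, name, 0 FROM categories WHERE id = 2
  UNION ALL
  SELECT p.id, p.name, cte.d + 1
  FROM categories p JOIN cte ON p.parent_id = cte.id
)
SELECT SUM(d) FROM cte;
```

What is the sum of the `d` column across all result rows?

12

Base: id=2 (Science) at d 0.
Iteration 1: rows with parent_id in {2} -> Movies (id 3, d 1), Video (id 5, d 1).
Iteration 2: rows with parent_id in {3,5} -> Rock (id 8, d 2), Card (id 10, d 2).
Iteration 3: rows with parent_id in {8,10} -> Fantasy (id 9, d 3), Comedy (id 11, d 3).
Iteration 4: no rows with parent_id in {9,11}; recursion stops.
SUM(d) = 0 + 1 + 1 + 2 + 2 + 3 + 3 = 12.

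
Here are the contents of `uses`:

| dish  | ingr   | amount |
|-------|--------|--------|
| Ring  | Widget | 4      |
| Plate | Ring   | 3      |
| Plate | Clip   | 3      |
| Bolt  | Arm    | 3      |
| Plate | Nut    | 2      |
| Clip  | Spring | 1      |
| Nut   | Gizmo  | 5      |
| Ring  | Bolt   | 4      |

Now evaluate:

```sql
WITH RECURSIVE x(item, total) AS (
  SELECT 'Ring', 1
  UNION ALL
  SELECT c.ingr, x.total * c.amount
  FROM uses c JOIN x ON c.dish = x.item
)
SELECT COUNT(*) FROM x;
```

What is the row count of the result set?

4

Base: (Ring, total=1).
Iteration 1: components of {Ring} -> Bolt = 1*4 = 4, Widget = 1*4 = 4.
Iteration 2: components of {Bolt,Widget} -> Arm = 4*3 = 12.
Iteration 3: no further components; recursion stops.
Total rows emitted: 4.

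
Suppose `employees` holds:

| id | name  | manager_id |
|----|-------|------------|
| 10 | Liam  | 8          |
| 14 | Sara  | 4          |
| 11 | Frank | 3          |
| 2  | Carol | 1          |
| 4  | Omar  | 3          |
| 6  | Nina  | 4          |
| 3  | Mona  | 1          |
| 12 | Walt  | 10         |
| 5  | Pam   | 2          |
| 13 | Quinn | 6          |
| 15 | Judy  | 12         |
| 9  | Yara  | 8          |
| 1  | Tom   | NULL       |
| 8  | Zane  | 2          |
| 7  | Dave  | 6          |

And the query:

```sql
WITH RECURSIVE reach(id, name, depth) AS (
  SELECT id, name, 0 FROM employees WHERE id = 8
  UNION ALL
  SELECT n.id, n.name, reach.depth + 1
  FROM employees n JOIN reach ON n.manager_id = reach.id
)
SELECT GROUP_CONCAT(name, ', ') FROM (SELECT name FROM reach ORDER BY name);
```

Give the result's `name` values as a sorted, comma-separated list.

Base: id=8 (Zane) at depth 0.
Iteration 1: rows with manager_id in {8} -> Yara (id 9, depth 1), Liam (id 10, depth 1).
Iteration 2: rows with manager_id in {9,10} -> Walt (id 12, depth 2).
Iteration 3: rows with manager_id in {12} -> Judy (id 15, depth 3).
Iteration 4: no rows with manager_id in {15}; recursion stops.

Judy, Liam, Walt, Yara, Zane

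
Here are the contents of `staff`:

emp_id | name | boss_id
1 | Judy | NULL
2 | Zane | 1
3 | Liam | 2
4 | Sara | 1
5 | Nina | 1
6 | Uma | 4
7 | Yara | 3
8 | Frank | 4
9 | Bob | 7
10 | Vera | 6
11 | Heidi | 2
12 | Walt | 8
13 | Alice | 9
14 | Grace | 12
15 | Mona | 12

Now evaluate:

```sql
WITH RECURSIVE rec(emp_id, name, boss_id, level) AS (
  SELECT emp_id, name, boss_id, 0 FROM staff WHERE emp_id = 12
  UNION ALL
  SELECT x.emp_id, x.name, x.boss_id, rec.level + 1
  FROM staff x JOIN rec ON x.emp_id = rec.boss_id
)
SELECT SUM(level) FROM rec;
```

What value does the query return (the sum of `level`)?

6

Base: emp_id=12 (Walt), boss_id=8, level 0.
Iteration 1: join on emp_id=8 -> Frank (id 8, boss_id=4, level 1).
Iteration 2: join on emp_id=4 -> Sara (id 4, boss_id=1, level 2).
Iteration 3: join on emp_id=1 -> Judy (id 1, boss_id=NULL, level 3).
Iteration 4: boss_id is NULL; no match; recursion stops.
SUM(level) = 0 + 1 + 2 + 3 = 6.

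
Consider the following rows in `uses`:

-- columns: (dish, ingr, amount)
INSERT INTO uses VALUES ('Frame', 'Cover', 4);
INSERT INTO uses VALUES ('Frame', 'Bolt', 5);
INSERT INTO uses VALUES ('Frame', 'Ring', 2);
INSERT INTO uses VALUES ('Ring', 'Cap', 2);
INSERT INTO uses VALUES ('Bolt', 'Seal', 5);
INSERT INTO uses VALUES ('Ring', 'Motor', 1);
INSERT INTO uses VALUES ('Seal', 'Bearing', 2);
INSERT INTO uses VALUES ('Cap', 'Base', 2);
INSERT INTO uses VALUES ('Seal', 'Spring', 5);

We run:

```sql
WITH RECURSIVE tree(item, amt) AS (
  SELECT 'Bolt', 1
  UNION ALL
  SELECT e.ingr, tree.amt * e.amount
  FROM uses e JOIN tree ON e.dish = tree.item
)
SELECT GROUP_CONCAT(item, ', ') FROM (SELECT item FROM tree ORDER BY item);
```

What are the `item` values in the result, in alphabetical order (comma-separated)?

Base: (Bolt, amt=1).
Iteration 1: components of {Bolt} -> Seal = 1*5 = 5.
Iteration 2: components of {Seal} -> Bearing = 5*2 = 10, Spring = 5*5 = 25.
Iteration 3: no further components; recursion stops.

Bearing, Bolt, Seal, Spring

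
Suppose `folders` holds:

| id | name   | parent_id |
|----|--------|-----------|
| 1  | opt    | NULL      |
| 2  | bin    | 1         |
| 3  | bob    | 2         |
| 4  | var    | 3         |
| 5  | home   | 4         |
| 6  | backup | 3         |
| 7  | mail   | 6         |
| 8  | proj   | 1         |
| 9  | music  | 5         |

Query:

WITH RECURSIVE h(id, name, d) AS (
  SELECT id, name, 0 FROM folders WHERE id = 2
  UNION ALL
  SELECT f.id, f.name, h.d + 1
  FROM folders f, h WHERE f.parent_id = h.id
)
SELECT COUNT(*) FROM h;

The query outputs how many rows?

7

Base: id=2 (bin) at d 0.
Iteration 1: rows with parent_id in {2} -> bob (id 3, d 1).
Iteration 2: rows with parent_id in {3} -> var (id 4, d 2), backup (id 6, d 2).
Iteration 3: rows with parent_id in {4,6} -> home (id 5, d 3), mail (id 7, d 3).
Iteration 4: rows with parent_id in {5,7} -> music (id 9, d 4).
Iteration 5: no rows with parent_id in {9}; recursion stops.
Total rows emitted: 7.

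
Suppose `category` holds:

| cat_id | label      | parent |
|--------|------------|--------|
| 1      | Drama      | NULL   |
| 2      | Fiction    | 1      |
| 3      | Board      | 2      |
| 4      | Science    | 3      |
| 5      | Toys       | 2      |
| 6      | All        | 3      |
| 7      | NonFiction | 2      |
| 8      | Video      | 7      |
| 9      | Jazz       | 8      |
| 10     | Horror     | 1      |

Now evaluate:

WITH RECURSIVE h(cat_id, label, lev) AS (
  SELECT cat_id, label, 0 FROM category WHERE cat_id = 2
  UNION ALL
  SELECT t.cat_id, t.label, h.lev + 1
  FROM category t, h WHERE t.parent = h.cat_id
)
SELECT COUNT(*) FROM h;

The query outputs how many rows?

8

Base: cat_id=2 (Fiction) at lev 0.
Iteration 1: rows with parent in {2} -> Board (id 3, lev 1), Toys (id 5, lev 1), NonFiction (id 7, lev 1).
Iteration 2: rows with parent in {3,5,7} -> Science (id 4, lev 2), All (id 6, lev 2), Video (id 8, lev 2).
Iteration 3: rows with parent in {4,6,8} -> Jazz (id 9, lev 3).
Iteration 4: no rows with parent in {9}; recursion stops.
Total rows emitted: 8.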